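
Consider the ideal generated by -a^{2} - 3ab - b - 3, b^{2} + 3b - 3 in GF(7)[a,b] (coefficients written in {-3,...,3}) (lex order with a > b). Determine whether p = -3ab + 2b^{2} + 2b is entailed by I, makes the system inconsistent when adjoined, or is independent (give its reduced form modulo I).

-3ab + 2b^{2} + 2b is independent of I; its normal form modulo I is -3ab + 3b - 1.

First compute the reduced Gröbner basis of I by Buchberger's algorithm.
f_1 = -a^{2} - 3ab - b - 3, LT = a^{2}.
f_2 = b^{2} + 3b - 3, LT = b^{2}.

The S-polynomials (S(f_1,f_2)) all reduce to 0 modulo the current basis, so we have a Gröbner basis.
Inter-reduce: drop elements whose leading term is divisible by another's, tail-reduce, and make monic.
Reduced Gröbner basis: {a^{2} + 3ab + b + 3, b^{2} + 3b - 3}.
Label its elements g_1 = a^{2} + 3ab + b + 3, g_2 = b^{2} + 3b - 3.

Reduce p = -3ab + 2b^{2} + 2b modulo G:
  leading term ab: no divisor's leading term divides it; move -3ab to the remainder.
  leading term b^{2}: subtract (2)·g_2 from 2b^{2} + 2b → 3b - 1
  leading term b: no divisor's leading term divides it; move 3b to the remainder.
  leading term 1: no divisor's leading term divides it; move -1 to the remainder.
  normal form = -3ab + 3b - 1.
The normal form is nonzero, so p ∉ I. Since p minus its normal form lies in I, I + (p) = I + (r) where r = -3ab + 3b - 1; decide whether this ideal is the whole ring.
Run Buchberger on G together with r (pairs among the g_i already reduce to 0 since G is a Gröbner basis):
g_1 = a^{2} + 3ab + b + 3, LT = a^{2}.
g_2 = b^{2} + 3b - 3, LT = b^{2}.
r = -3ab + 3b - 1, LT = ab.

S(g_1,r): lcm = a^{2}b. S = 3ab^{2} + ab + 2a + b^{2} + 3b.
  leading term ab^{2}: subtract (3a)·g_2 from 3ab^{2} + ab + 2a + b^{2} + 3b → -ab - 3a + b^{2} + 3b
  leading term ab: subtract (-2)·r from -ab - 3a + b^{2} + 3b → -3a + b^{2} + 2b - 2
  leading term a: no divisor's leading term divides it; move -3a to the remainder.
  leading term b^{2}: subtract (1)·g_2 from b^{2} + 2b - 2 → -b + 1
  leading term b: no divisor's leading term divides it; move -b to the remainder.
  leading term 1: no divisor's leading term divides it; move 1 to the remainder.
  remainder -3a - b + 1 ≠ 0; add m_4 = -3a - b + 1 to the basis.

S(g_2,r): lcm = ab^{2}. S = 3ab - 3a + b^{2} + 2b.
  leading term ab: subtract (-1)·r from 3ab - 3a + b^{2} + 2b → -3a + b^{2} - 2b - 1
  leading term a: subtract (1)·m_4 from -3a + b^{2} - 2b - 1 → b^{2} - b - 2
  leading term b^{2}: subtract (1)·g_2 from b^{2} - b - 2 → 3b + 1
  leading term b: no divisor's leading term divides it; move 3b to the remainder.
  leading term 1: no divisor's leading term divides it; move 1 to the remainder.
  remainder 3b + 1 ≠ 0; add m_5 = 3b + 1 to the basis.

The other S-polynomials (S(g_1,g_2), S(g_1,m_4), S(g_2,m_4), S(r,m_4), S(g_1,m_5), S(g_2,m_5), S(r,m_5), S(m_4,m_5)) all reduce to 0 modulo the current basis, so we have a Gröbner basis.
Inter-reduce: drop elements whose leading term is divisible by another's, tail-reduce, and make monic.
Reduced Gröbner basis: {a - 2, b - 2}.
The reduced Gröbner basis of I + (p) is {a - 2, b - 2} ≠ {1}, a proper ideal, so the enlarged system stays consistent: p is independent of I, with normal form -3ab + 3b - 1.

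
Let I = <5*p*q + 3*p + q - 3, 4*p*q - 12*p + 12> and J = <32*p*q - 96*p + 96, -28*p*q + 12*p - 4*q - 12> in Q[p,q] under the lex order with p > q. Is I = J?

Since reduced Gröbner bases are canonical representatives of ideals under a given ordering, it suffices to compute and compare them.
Buchberger on the first generating set:
f_1 = 5*p*q + 3*p + q - 3, LT = p*q.
f_2 = 4*p*q - 12*p + 12, LT = p*q.

S(f_1,f_2): lcm = p*q. S = 18/5*p + 1/5*q - 18/5.
  leading term p: no divisor's leading term divides it; move 18/5*p to the remainder.
  leading term q: no divisor's leading term divides it; move 1/5*q to the remainder.
  leading term 1: no divisor's leading term divides it; move -18/5 to the remainder.
  remainder 18/5*p + 1/5*q - 18/5 ≠ 0; add g_3 = 18/5*p + 1/5*q - 18/5 to the basis.

S(f_1,g_3): lcm = p*q. S = 3/5*p - 1/18*q**2 + 6/5*q - 3/5.
  leading term p: subtract (1/6)·g_3 from 3/5*p - 1/18*q**2 + 6/5*q - 3/5 → -1/18*q**2 + 7/6*q
  leading term q**2: no divisor's leading term divides it; move -1/18*q**2 to the remainder.
  leading term q: no divisor's leading term divides it; move 7/6*q to the remainder.
  remainder -1/18*q**2 + 7/6*q ≠ 0; add g_4 = -1/18*q**2 + 7/6*q to the basis.

The other S-polynomials (S(f_2,g_3), S(f_1,g_4), S(f_2,g_4), S(g_3,g_4)) all reduce to 0 modulo the current basis, so we have a Gröbner basis.
Inter-reduce: drop elements whose leading term is divisible by another's, tail-reduce, and make monic.
Reduced Gröbner basis: {p + 1/18*q - 1, q**2 - 21*q}.

Buchberger on the second generating set:
h_1 = 32*p*q - 96*p + 96, LT = p*q.
h_2 = -28*p*q + 12*p - 4*q - 12, LT = p*q.

S(h_1,h_2): lcm = p*q. S = -18/7*p - 1/7*q + 18/7.
  leading term p: no divisor's leading term divides it; move -18/7*p to the remainder.
  leading term q: no divisor's leading term divides it; move -1/7*q to the remainder.
  leading term 1: no divisor's leading term divides it; move 18/7 to the remainder.
  remainder -18/7*p - 1/7*q + 18/7 ≠ 0; add k_3 = -18/7*p - 1/7*q + 18/7 to the basis.

S(h_1,k_3): lcm = p*q. S = -3*p - 1/18*q**2 + q + 3.
  leading term p: subtract (7/6)·k_3 from -3*p - 1/18*q**2 + q + 3 → -1/18*q**2 + 7/6*q
  leading term q**2: no divisor's leading term divides it; move -1/18*q**2 to the remainder.
  leading term q: no divisor's leading term divides it; move 7/6*q to the remainder.
  remainder -1/18*q**2 + 7/6*q ≠ 0; add k_4 = -1/18*q**2 + 7/6*q to the basis.

The other S-polynomials (S(h_2,k_3), S(h_1,k_4), S(h_2,k_4), S(k_3,k_4)) all reduce to 0 modulo the current basis, so we have a Gröbner basis.
Inter-reduce: drop elements whose leading term is divisible by another's, tail-reduce, and make monic.
Reduced Gröbner basis: {p + 1/18*q - 1, q**2 - 21*q}.

Same reduced basis, so the two generating sets span the same ideal.
The same test decides containment: I ⊆ J iff every generator of I reduces to 0 modulo a Gröbner basis of J.

Yes, the ideals are equal.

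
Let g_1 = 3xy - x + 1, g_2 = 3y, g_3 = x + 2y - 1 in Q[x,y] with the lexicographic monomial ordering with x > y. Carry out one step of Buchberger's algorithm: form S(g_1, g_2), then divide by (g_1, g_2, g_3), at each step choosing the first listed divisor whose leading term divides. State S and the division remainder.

lcm(LM(g_1), LM(g_2)) = xy.
S = (lcm/LT(g_1))·g_1 − (lcm/LT(g_2))·g_2 = -1/3x + 1/3.
Reduce S modulo (g_1, g_2, g_3) in that order:
  leading term x: subtract (-1/3)·g_3 from -1/3x + 1/3 → 2/3y
  leading term y: subtract (2/9)·g_2 from 2/3y → 0
The remainder is 0, so this S-polynomial contributes no new basis element.

S(g_1, g_2) = -1/3x + 1/3; remainder on division = 0.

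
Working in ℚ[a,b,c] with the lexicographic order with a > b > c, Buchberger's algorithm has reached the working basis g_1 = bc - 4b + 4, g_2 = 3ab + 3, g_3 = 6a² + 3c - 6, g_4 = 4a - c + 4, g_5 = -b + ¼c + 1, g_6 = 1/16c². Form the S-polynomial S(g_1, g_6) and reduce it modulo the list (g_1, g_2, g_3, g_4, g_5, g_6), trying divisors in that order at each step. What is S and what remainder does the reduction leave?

lcm(LM(g_1), LM(g_6)) = bc².
S = (lcm/LT(g_1))·g_1 − (lcm/LT(g_6))·g_6 = -4bc + 4c.
Reduce S modulo (g_1, g_2, g_3, g_4, g_5, g_6) in that order:
  leading term bc: subtract (-4)·g_1 from -4bc + 4c → -16b + 4c + 16
  leading term b: subtract (16)·g_5 from -16b + 4c + 16 → 0
The remainder is 0, so this S-polynomial contributes no new basis element.

S(g_1, g_6) = -4bc + 4c; remainder on division = 0.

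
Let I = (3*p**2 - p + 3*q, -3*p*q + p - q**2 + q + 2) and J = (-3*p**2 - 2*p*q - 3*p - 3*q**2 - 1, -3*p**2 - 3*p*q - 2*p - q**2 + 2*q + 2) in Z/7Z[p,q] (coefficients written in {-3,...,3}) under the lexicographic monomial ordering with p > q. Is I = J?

No, the ideals differ.

Equality of ideals is decidable: compute both reduced Gröbner bases (unique for the ordering) and check whether they agree.
Buchberger on the first generating set:
f_1 = 3*p**2 - p + 3*q, LT = p**2.
f_2 = -3*p*q + p - q**2 + q + 2, LT = p*q.

S(f_1,f_2): lcm = p**2*q. S = -2*p**2 + 2*p*q**2 + 3*p + q**2.
  leading term p**2: subtract (-3)·f_1 from -2*p**2 + 2*p*q**2 + 3*p + q**2 → 2*p*q**2 + q**2 + 2*q
  leading term p*q**2: subtract (-3*q)·f_2 from 2*p*q**2 + q**2 + 2*q → 3*p*q - 3*q**3 - 3*q**2 + q
  leading term p*q: subtract (-1)·f_2 from 3*p*q - 3*q**3 - 3*q**2 + q → p - 3*q**3 + 3*q**2 + 2*q + 2
  leading term p: no divisor's leading term divides it; move p to the remainder.
  leading term q**3: no divisor's leading term divides it; move -3*q**3 to the remainder.
  leading term q**2: no divisor's leading term divides it; move 3*q**2 to the remainder.
  leading term q: no divisor's leading term divides it; move 2*q to the remainder.
  leading term 1: no divisor's leading term divides it; move 2 to the remainder.
  remainder p - 3*q**3 + 3*q**2 + 2*q + 2 ≠ 0; add g_3 = p - 3*q**3 + 3*q**2 + 2*q + 2 to the basis.

S(f_1,g_3): lcm = p**2. S = 3*p*q**3 - 3*p*q**2 - 2*p*q + q.
  leading term p*q**3: subtract (-q**2)·f_2 from 3*p*q**3 - 3*p*q**2 - 2*p*q + q → -2*p*q**2 - 2*p*q - q**4 + q**3 + 2*q**2 + q
  leading term p*q**2: subtract (3*q)·f_2 from -2*p*q**2 - 2*p*q - q**4 + q**3 + 2*q**2 + q → 2*p*q - q**4 - 3*q**3 - q**2 + 2*q
  leading term p*q: subtract (-3)·f_2 from 2*p*q - q**4 - 3*q**3 - q**2 + 2*q → 3*p - q**4 - 3*q**3 + 3*q**2 - 2*q - 1
  leading term p: subtract (3)·g_3 from 3*p - q**4 - 3*q**3 + 3*q**2 - 2*q - 1 → -q**4 - q**3 + q**2 - q
  leading term q**4: no divisor's leading term divides it; move -q**4 to the remainder.
  leading term q**3: no divisor's leading term divides it; move -q**3 to the remainder.
  leading term q**2: no divisor's leading term divides it; move q**2 to the remainder.
  leading term q: no divisor's leading term divides it; move -q to the remainder.
  remainder -q**4 - q**3 + q**2 - q ≠ 0; add g_4 = -q**4 - q**3 + q**2 - q to the basis.

The other S-polynomials (S(f_2,g_3), S(f_1,g_4), S(f_2,g_4), S(g_3,g_4)) all reduce to 0 modulo the current basis, so we have a Gröbner basis.
Inter-reduce: drop elements whose leading term is divisible by another's, tail-reduce, and make monic.
Reduced Gröbner basis: {p - 3*q**3 + 3*q**2 + 2*q + 2, q**4 + q**3 - q**2 + q}.

Buchberger on the second generating set:
h_1 = -3*p**2 - 2*p*q - 3*p - 3*q**2 - 1, LT = p**2.
h_2 = -3*p**2 - 3*p*q - 2*p - q**2 + 2*q + 2, LT = p**2.

S(h_1,h_2): lcm = p**2. S = 2*p*q - 2*p + 3*q**2 + 3*q + 1.
  leading term p*q: no divisor's leading term divides it; move 2*p*q to the remainder.
  leading term p: no divisor's leading term divides it; move -2*p to the remainder.
  leading term q**2: no divisor's leading term divides it; move 3*q**2 to the remainder.
  leading term q: no divisor's leading term divides it; move 3*q to the remainder.
  leading term 1: no divisor's leading term divides it; move 1 to the remainder.
  remainder 2*p*q - 2*p + 3*q**2 + 3*q + 1 ≠ 0; add k_3 = 2*p*q - 2*p + 3*q**2 + 3*q + 1 to the basis.

S(h_1,k_3): lcm = p**2*q. S = p**2 - 2*p*q**2 + 3*p*q + 3*p + q**3 - 2*q.
  leading term p**2: subtract (2)·h_1 from p**2 - 2*p*q**2 + 3*p*q + 3*p + q**3 - 2*q → -2*p*q**2 + 2*p + q**3 - q**2 - 2*q + 2
  leading term p*q**2: subtract (-q)·k_3 from -2*p*q**2 + 2*p + q**3 - q**2 - 2*q + 2 → -2*p*q + 2*p - 3*q**3 + 2*q**2 - q + 2
  leading term p*q: subtract (-1)·k_3 from -2*p*q + 2*p - 3*q**3 + 2*q**2 - q + 2 → -3*q**3 - 2*q**2 + 2*q + 3
  leading term q**3: no divisor's leading term divides it; move -3*q**3 to the remainder.
  leading term q**2: no divisor's leading term divides it; move -2*q**2 to the remainder.
  leading term q: no divisor's leading term divides it; move 2*q to the remainder.
  leading term 1: no divisor's leading term divides it; move 3 to the remainder.
  remainder -3*q**3 - 2*q**2 + 2*q + 3 ≠ 0; add k_4 = -3*q**3 - 2*q**2 + 2*q + 3 to the basis.

The other S-polynomials (S(h_2,k_3), S(h_1,k_4), S(h_2,k_4), S(k_3,k_4)) all reduce to 0 modulo the current basis, so we have a Gröbner basis.
Inter-reduce: drop elements whose leading term is divisible by another's, tail-reduce, and make monic.
Reduced Gröbner basis: {p**2 - 3*p - q, p*q - p - 2*q**2 - 2*q - 3, q**3 + 3*q**2 - 3*q - 1}.

The bases are distinct; the ideals are different.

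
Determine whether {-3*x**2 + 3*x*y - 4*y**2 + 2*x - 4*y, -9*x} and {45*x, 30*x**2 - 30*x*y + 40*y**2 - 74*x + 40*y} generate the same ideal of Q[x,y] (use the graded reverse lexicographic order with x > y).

Yes, the ideals are equal.

Since reduced Gröbner bases are canonical representatives of ideals under a given ordering, it suffices to compute and compare them.
Buchberger on the first generating set:
f_1 = -3*x**2 + 3*x*y - 4*y**2 + 2*x - 4*y, LT = x**2.
f_2 = -9*x, LT = x.

S(f_1,f_2): lcm = x**2. S = -x*y + 4/3*y**2 - 2/3*x + 4/3*y.
  leading term x*y: subtract (1/9*y)·f_2 from -x*y + 4/3*y**2 - 2/3*x + 4/3*y → 4/3*y**2 - 2/3*x + 4/3*y
  leading term y**2: no divisor's leading term divides it; move 4/3*y**2 to the remainder.
  leading term x: subtract (2/27)·f_2 from -2/3*x + 4/3*y → 4/3*y
  leading term y: no divisor's leading term divides it; move 4/3*y to the remainder.
  remainder 4/3*y**2 + 4/3*y ≠ 0; add g_3 = 4/3*y**2 + 4/3*y to the basis.

The other S-polynomials (S(f_1,g_3), S(f_2,g_3)) all reduce to 0 modulo the current basis, so we have a Gröbner basis.
Inter-reduce: drop elements whose leading term is divisible by another's, tail-reduce, and make monic.
Reduced Gröbner basis: {y**2 + y, x}.

Buchberger on the second generating set:
h_1 = 45*x, LT = x.
h_2 = 30*x**2 - 30*x*y + 40*y**2 - 74*x + 40*y, LT = x**2.

S(h_1,h_2): lcm = x**2. S = x*y - 4/3*y**2 + 37/15*x - 4/3*y.
  leading term x*y: subtract (1/45*y)·h_1 from x*y - 4/3*y**2 + 37/15*x - 4/3*y → -4/3*y**2 + 37/15*x - 4/3*y
  leading term y**2: no divisor's leading term divides it; move -4/3*y**2 to the remainder.
  leading term x: subtract (37/675)·h_1 from 37/15*x - 4/3*y → -4/3*y
  leading term y: no divisor's leading term divides it; move -4/3*y to the remainder.
  remainder -4/3*y**2 - 4/3*y ≠ 0; add k_3 = -4/3*y**2 - 4/3*y to the basis.

The other S-polynomials (S(h_1,k_3), S(h_2,k_3)) all reduce to 0 modulo the current basis, so we have a Gröbner basis.
Inter-reduce: drop elements whose leading term is divisible by another's, tail-reduce, and make monic.
Reduced Gröbner basis: {y**2 + y, x}.

These coincide, so the ideals are equal.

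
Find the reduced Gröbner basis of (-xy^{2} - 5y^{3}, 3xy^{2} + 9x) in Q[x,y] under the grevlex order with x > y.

f_1 = -xy^{2} - 5y^{3}, LT = xy^{2}.
f_2 = 3xy^{2} + 9x, LT = xy^{2}.

S(f_1,f_2): lcm = xy^{2}. S = 5y^{3} - 3x.
  reduce S modulo (f_1, f_2):
  remainder 5y^{3} - 3x ≠ 0; add g_3 = 5y^{3} - 3x to the basis.

S(f_1,g_3): lcm = xy^{3}. S = 5y^{4} + \tfrac{3}{5}x^{2}.
  reduce S modulo (f_1, f_2, g_3):
  remainder \tfrac{3}{5}x^{2} + 3xy ≠ 0; add g_4 = \tfrac{3}{5}x^{2} + 3xy to the basis.

The other S-polynomials (S(f_2,g_3), S(f_1,g_4), S(f_2,g_4), S(g_3,g_4)) all reduce to 0 modulo the current basis, so we have a Gröbner basis.
Inter-reduce: drop elements whose leading term is divisible by another's, tail-reduce, and make monic.

G = {xy^{2} + 3x, y^{3} - \tfrac{3}{5}x, x^{2} + 5xy}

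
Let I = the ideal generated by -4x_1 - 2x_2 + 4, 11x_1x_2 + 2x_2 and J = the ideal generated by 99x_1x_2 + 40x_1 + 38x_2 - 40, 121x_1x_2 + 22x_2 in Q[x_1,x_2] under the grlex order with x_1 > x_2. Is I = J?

Equality of ideals is decidable: compute both reduced Gröbner bases (unique for the ordering) and check whether they agree.
Buchberger on the first generating set:
f_1 = -4x_1 - 2x_2 + 4, LT = x_1.
f_2 = 11x_1x_2 + 2x_2, LT = x_1x_2.

S(f_1,f_2): lcm = x_1x_2. S = 1/2x_2^2 - 13/11x_2.
  reduce S modulo (f_1, f_2):
  remainder 1/2x_2^2 - 13/11x_2 ≠ 0; add g_3 = 1/2x_2^2 - 13/11x_2 to the basis.

The other S-polynomials (S(f_1,g_3), S(f_2,g_3)) all reduce to 0 modulo the current basis, so we have a Gröbner basis.
Inter-reduce: drop elements whose leading term is divisible by another's, tail-reduce, and make monic.
Reduced Gröbner basis: {x_2^2 - 26/11x_2, x_1 + 1/2x_2 - 1}.

Buchberger on the second generating set:
h_1 = 99x_1x_2 + 40x_1 + 38x_2 - 40, LT = x_1x_2.
h_2 = 121x_1x_2 + 22x_2, LT = x_1x_2.

S(h_1,h_2): lcm = x_1x_2. S = 40/99x_1 + 20/99x_2 - 40/99.
  reduce S modulo (h_1, h_2):
  remainder 40/99x_1 + 20/99x_2 - 40/99 ≠ 0; add k_3 = 40/99x_1 + 20/99x_2 - 40/99 to the basis.

S(h_1,k_3): lcm = x_1x_2. S = -1/2x_2^2 + 40/99x_1 + 137/99x_2 - 40/99.
  reduce S modulo (h_1, h_2, k_3):
  remainder -1/2x_2^2 + 13/11x_2 ≠ 0; add k_4 = -1/2x_2^2 + 13/11x_2 to the basis.

The other S-polynomials (S(h_2,k_3), S(h_1,k_4), S(h_2,k_4), S(k_3,k_4)) all reduce to 0 modulo the current basis, so we have a Gröbner basis.
Inter-reduce: drop elements whose leading term is divisible by another's, tail-reduce, and make monic.
Reduced Gröbner basis: {x_2^2 - 26/11x_2, x_1 + 1/2x_2 - 1}.

The two bases agree; hence the ideals are identical.

Yes, the ideals are equal.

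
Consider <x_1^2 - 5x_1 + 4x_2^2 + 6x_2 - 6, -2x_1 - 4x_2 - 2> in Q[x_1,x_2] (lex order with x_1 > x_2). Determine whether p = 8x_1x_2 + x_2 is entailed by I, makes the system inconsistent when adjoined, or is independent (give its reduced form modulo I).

8x_1x_2 + x_2 is independent of I; its normal form modulo I is 33x_2.

First compute the reduced Gröbner basis of I by Buchberger's algorithm.
f_1 = x_1^2 - 5x_1 + 4x_2^2 + 6x_2 - 6, LT = x_1^2.
f_2 = -2x_1 - 4x_2 - 2, LT = x_1.

S(f_1,f_2): lcm = x_1^2. S = -2x_1x_2 - 6x_1 + 4x_2^2 + 6x_2 - 6.
  leading term x_1x_2: subtract (x_2)·f_2 from -2x_1x_2 - 6x_1 + 4x_2^2 + 6x_2 - 6 → -6x_1 + 8x_2^2 + 8x_2 - 6
  leading term x_1: subtract (3)·f_2 from -6x_1 + 8x_2^2 + 8x_2 - 6 → 8x_2^2 + 20x_2
  leading term x_2^2: no divisor's leading term divides it; move 8x_2^2 to the remainder.
  leading term x_2: no divisor's leading term divides it; move 20x_2 to the remainder.
  remainder 8x_2^2 + 20x_2 ≠ 0; add h_3 = 8x_2^2 + 20x_2 to the basis.

The other S-polynomials (S(f_1,h_3), S(f_2,h_3)) all reduce to 0 modulo the current basis, so we have a Gröbner basis.
Inter-reduce: drop elements whose leading term is divisible by another's, tail-reduce, and make monic.
Reduced Gröbner basis: {x_1 + 2x_2 + 1, x_2^2 + 5/2x_2}.
Label its elements g_1 = x_1 + 2x_2 + 1, g_2 = x_2^2 + 5/2x_2.

Reduce p = 8x_1x_2 + x_2 modulo G:
  leading term x_1x_2: subtract (8x_2)·g_1 from 8x_1x_2 + x_2 → -16x_2^2 - 7x_2
  leading term x_2^2: subtract (-16)·g_2 from -16x_2^2 - 7x_2 → 33x_2
  leading term x_2: no divisor's leading term divides it; move 33x_2 to the remainder.
  normal form = 33x_2.
The normal form is nonzero, so p ∉ I. Since p minus its normal form lies in I, I + (p) = I + (r) where r = 33x_2; decide whether this ideal is the whole ring.
Run Buchberger on G together with r (pairs among the g_i already reduce to 0 since G is a Gröbner basis):
g_1 = x_1 + 2x_2 + 1, LT = x_1.
g_2 = x_2^2 + 5/2x_2, LT = x_2^2.
r = 33x_2, LT = x_2.

The S-polynomials (S(g_1,g_2), S(g_1,r), S(g_2,r)) all reduce to 0 modulo the current basis, so we have a Gröbner basis.
Inter-reduce: drop elements whose leading term is divisible by another's, tail-reduce, and make monic.
Reduced Gröbner basis: {x_1 + 1, x_2}.
The reduced Gröbner basis of I + (p) is {x_1 + 1, x_2} ≠ {1}, a proper ideal, so the enlarged system stays consistent: p is independent of I, with normal form 33x_2.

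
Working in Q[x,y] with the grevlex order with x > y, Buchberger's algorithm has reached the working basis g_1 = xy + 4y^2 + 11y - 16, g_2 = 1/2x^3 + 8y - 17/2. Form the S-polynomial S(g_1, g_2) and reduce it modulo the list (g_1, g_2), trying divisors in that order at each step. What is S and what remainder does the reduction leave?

lcm(LM(g_1), LM(g_2)) = x^3y.
S = (lcm/LT(g_1))·g_1 − (lcm/LT(g_2))·g_2 = 4x^2y^2 + 11x^2y - 16x^2 - 16y^2 + 17y.
Reduce S modulo (g_1, g_2) in that order:
  leading term x^2y^2: subtract (4xy)·g_1 from 4x^2y^2 + 11x^2y - 16x^2 - 16y^2 + 17y → -16xy^3 + 11x^2y - 44xy^2 - 16x^2 + 64xy - 16y^2 + 17y
  leading term xy^3: subtract (-16y^2)·g_1 from -16xy^3 + 11x^2y - 44xy^2 - 16x^2 + 64xy - 16y^2 + 17y → 64y^4 + 11x^2y - 44xy^2 + 176y^3 - 16x^2 + 64xy - 272y^2 + 17y
  leading term y^4: no divisor's leading term divides it; move 64y^4 to the remainder.
  leading term x^2y: subtract (11x)·g_1 from 11x^2y - 44xy^2 + 176y^3 - 16x^2 + 64xy - 272y^2 + 17y → -88xy^2 + 176y^3 - 16x^2 - 57xy - 272y^2 + 176x + 17y
  leading term xy^2: subtract (-88y)·g_1 from -88xy^2 + 176y^3 - 16x^2 - 57xy - 272y^2 + 176x + 17y → 528y^3 - 16x^2 - 57xy + 696y^2 + 176x - 1391y
  leading term y^3: no divisor's leading term divides it; move 528y^3 to the remainder.
  leading term x^2: no divisor's leading term divides it; move -16x^2 to the remainder.
  leading term xy: subtract (-57)·g_1 from -57xy + 696y^2 + 176x - 1391y → 924y^2 + 176x - 764y - 912
  leading term y^2: no divisor's leading term divides it; move 924y^2 to the remainder.
  leading term x: no divisor's leading term divides it; move 176x to the remainder.
  leading term y: no divisor's leading term divides it; move -764y to the remainder.
  leading term 1: no divisor's leading term divides it; move -912 to the remainder.
The remainder 64y^4 + 528y^3 - 16x^2 + 924y^2 + 176x - 764y - 912 is nonzero, so it would be added as the next basis element.

S(g_1, g_2) = 4x^2y^2 + 11x^2y - 16x^2 - 16y^2 + 17y; remainder on division = 64y^4 + 528y^3 - 16x^2 + 924y^2 + 176x - 764y - 912.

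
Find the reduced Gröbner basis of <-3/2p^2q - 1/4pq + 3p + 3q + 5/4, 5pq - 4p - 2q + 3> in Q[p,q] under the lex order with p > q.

G = {p + 95/12q^2 + 13/6q - 109/12, q^3 - 10/19q^2 - 25/19q + 16/19}

f_1 = -3/2p^2q - 1/4pq + 3p + 3q + 5/4, LT = p^2q.
f_2 = 5pq - 4p - 2q + 3, LT = pq.

S(f_1,f_2): lcm = p^2q. S = 4/5p^2 + 17/30pq - 13/5p - 2q - 5/6.
  leading term p^2: no divisor's leading term divides it; move 4/5p^2 to the remainder.
  leading term pq: subtract (17/150)·f_2 from 17/30pq - 13/5p - 2q - 5/6 → -161/75p - 133/75q - 88/75
  leading term p: no divisor's leading term divides it; move -161/75p to the remainder.
  leading term q: no divisor's leading term divides it; move -133/75q to the remainder.
  leading term 1: no divisor's leading term divides it; move -88/75 to the remainder.
  remainder 4/5p^2 - 161/75p - 133/75q - 88/75 ≠ 0; add g_3 = 4/5p^2 - 161/75p - 133/75q - 88/75 to the basis.

S(f_1,g_3): lcm = p^2q. S = 57/20pq - 2p + 133/60q^2 - 8/15q - 5/6.
  leading term pq: subtract (57/100)·f_2 from 57/20pq - 2p + 133/60q^2 - 8/15q - 5/6 → 7/25p + 133/60q^2 + 91/150q - 763/300
  leading term p: no divisor's leading term divides it; move 7/25p to the remainder.
  leading term q^2: no divisor's leading term divides it; move 133/60q^2 to the remainder.
  leading term q: no divisor's leading term divides it; move 91/150q to the remainder.
  leading term 1: no divisor's leading term divides it; move -763/300 to the remainder.
  remainder 7/25p + 133/60q^2 + 91/150q - 763/300 ≠ 0; add g_4 = 7/25p + 133/60q^2 + 91/150q - 763/300 to the basis.

S(f_1,g_4): lcm = p^2q. S = -95/12pq^3 - 13/6pq^2 + 37/4pq - 2p - 2q - 5/6.
  leading term pq^3: subtract (-19/12q^2)·f_2 from -95/12pq^3 - 13/6pq^2 + 37/4pq - 2p - 2q - 5/6 → -17/2pq^2 + 37/4pq - 2p - 19/6q^3 + 19/4q^2 - 2q - 5/6
  leading term pq^2: subtract (-17/10q)·f_2 from -17/2pq^2 + 37/4pq - 2p - 19/6q^3 + 19/4q^2 - 2q - 5/6 → 49/20pq - 2p - 19/6q^3 + 27/20q^2 + 31/10q - 5/6
  leading term pq: subtract (49/100)·f_2 from 49/20pq - 2p - 19/6q^3 + 27/20q^2 + 31/10q - 5/6 → -1/25p - 19/6q^3 + 27/20q^2 + 102/25q - 691/300
  leading term p: subtract (-1/7)·g_4 from -1/25p - 19/6q^3 + 27/20q^2 + 102/25q - 691/300 → -19/6q^3 + 5/3q^2 + 25/6q - 8/3
  leading term q^3: no divisor's leading term divides it; move -19/6q^3 to the remainder.
  leading term q^2: no divisor's leading term divides it; move 5/3q^2 to the remainder.
  leading term q: no divisor's leading term divides it; move 25/6q to the remainder.
  leading term 1: no divisor's leading term divides it; move -8/3 to the remainder.
  remainder -19/6q^3 + 5/3q^2 + 25/6q - 8/3 ≠ 0; add g_5 = -19/6q^3 + 5/3q^2 + 25/6q - 8/3 to the basis.

The other S-polynomials (S(f_2,g_3), S(f_2,g_4), S(g_3,g_4), S(f_1,g_5), S(f_2,g_5), S(g_3,g_5), S(g_4,g_5)) all reduce to 0 modulo the current basis, so we have a Gröbner basis.
Inter-reduce: drop elements whose leading term is divisible by another's, tail-reduce, and make monic.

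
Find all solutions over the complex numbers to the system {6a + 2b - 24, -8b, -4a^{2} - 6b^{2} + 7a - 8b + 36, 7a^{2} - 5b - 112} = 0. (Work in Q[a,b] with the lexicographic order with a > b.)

Compute a lex Gröbner basis by Buchberger's algorithm.
f_1 = 6a + 2b - 24, LT = a.
f_2 = -8b, LT = b.
f_3 = -4a^{2} + 7a - 6b^{2} - 8b + 36, LT = a^{2}.
f_4 = 7a^{2} - 5b - 112, LT = a^{2}.

S(f_1,f_2): leading monomials are coprime, so the S-polynomial reduces to 0 (Buchberger's first criterion).
S(f_1,f_3): lcm = a^{2}. S = \tfrac{1}{3}ab - \tfrac{9}{4}a - \tfrac{3}{2}b^{2} - 2b + 9.
  leading term ab: subtract (\tfrac{1}{18}b)·f_1 from \tfrac{1}{3}ab - \tfrac{9}{4}a - \tfrac{3}{2}b^{2} - 2b + 9 → -\tfrac{9}{4}a - \tfrac{29}{18}b^{2} - \tfrac{2}{3}b + 9
  leading term a: subtract (-\tfrac{3}{8})·f_1 from -\tfrac{9}{4}a - \tfrac{29}{18}b^{2} - \tfrac{2}{3}b + 9 → -\tfrac{29}{18}b^{2} + \tfrac{1}{12}b
  leading term b^{2}: subtract (\tfrac{29}{144}b)·f_2 from -\tfrac{29}{18}b^{2} + \tfrac{1}{12}b → \tfrac{1}{12}b
  leading term b: subtract (-\tfrac{1}{96})·f_2 from \tfrac{1}{12}b → 0
  remainder 0.

S(f_1,f_4): lcm = a^{2}. S = \tfrac{1}{3}ab - 4a + \tfrac{5}{7}b + 16.
  leading term ab: subtract (\tfrac{1}{18}b)·f_1 from \tfrac{1}{3}ab - 4a + \tfrac{5}{7}b + 16 → -4a - \tfrac{1}{9}b^{2} + \tfrac{43}{21}b + 16
  leading term a: subtract (-\tfrac{2}{3})·f_1 from -4a - \tfrac{1}{9}b^{2} + \tfrac{43}{21}b + 16 → -\tfrac{1}{9}b^{2} + \tfrac{71}{21}b
  leading term b^{2}: subtract (\tfrac{1}{72}b)·f_2 from -\tfrac{1}{9}b^{2} + \tfrac{71}{21}b → \tfrac{71}{21}b
  leading term b: subtract (-\tfrac{71}{168})·f_2 from \tfrac{71}{21}b → 0
  remainder 0.

S(f_2,f_3): leading monomials are coprime, so the S-polynomial reduces to 0 (Buchberger's first criterion).
S(f_2,f_4): leading monomials are coprime, so the S-polynomial reduces to 0 (Buchberger's first criterion).
S(f_3,f_4): lcm = a^{2}. S = -\tfrac{7}{4}a + \tfrac{3}{2}b^{2} + \tfrac{19}{7}b + 7.
  leading term a: subtract (-\tfrac{7}{24})·f_1 from -\tfrac{7}{4}a + \tfrac{3}{2}b^{2} + \tfrac{19}{7}b + 7 → \tfrac{3}{2}b^{2} + \tfrac{277}{84}b
  leading term b^{2}: subtract (-\tfrac{3}{16}b)·f_2 from \tfrac{3}{2}b^{2} + \tfrac{277}{84}b → \tfrac{277}{84}b
  leading term b: subtract (-\tfrac{277}{672})·f_2 from \tfrac{277}{84}b → 0
  remainder 0.

Every S-polynomial of the final basis reduces to 0, so we have a Gröbner basis.
Inter-reduce: drop elements whose leading term is divisible by another's, tail-reduce, and make monic.
Reduced Gröbner basis: {a - 4, b}.

Since the basis is lex-ordered, b is univariate in b. Its roots are {0}. Back-substituting each root into the other basis elements fixes the other coordinates.
  b = 0: the earlier basis element becomes a - 4 = 0, giving a = 4 — point (4, 0).
Zero-dimensionality of the ideal guarantees finitely many solutions over ℂ.

{(4, 0)}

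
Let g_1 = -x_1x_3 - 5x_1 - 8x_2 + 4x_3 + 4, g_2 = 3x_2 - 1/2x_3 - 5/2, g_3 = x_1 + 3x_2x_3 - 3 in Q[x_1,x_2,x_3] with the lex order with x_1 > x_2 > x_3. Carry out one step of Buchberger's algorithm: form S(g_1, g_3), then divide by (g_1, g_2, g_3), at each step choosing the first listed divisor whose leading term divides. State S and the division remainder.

S(g_1, g_3) = 5x_1 - 3x_2x_3^2 + 8x_2 - x_3 - 4; remainder on division = -1/2x_3^3 - 5x_3^2 - 73/6x_3 + 53/3.

lcm(LM(g_1), LM(g_3)) = x_1x_3.
S = (lcm/LT(g_1))·g_1 − (lcm/LT(g_3))·g_3 = 5x_1 - 3x_2x_3^2 + 8x_2 - x_3 - 4.
Reduce S modulo (g_1, g_2, g_3) in that order:
  leading term x_1: subtract (5)·g_3 from 5x_1 - 3x_2x_3^2 + 8x_2 - x_3 - 4 → -3x_2x_3^2 - 15x_2x_3 + 8x_2 - x_3 + 11
  leading term x_2x_3^2: subtract (-x_3^2)·g_2 from -3x_2x_3^2 - 15x_2x_3 + 8x_2 - x_3 + 11 → -15x_2x_3 + 8x_2 - 1/2x_3^3 - 5/2x_3^2 - x_3 + 11
  leading term x_2x_3: subtract (-5x_3)·g_2 from -15x_2x_3 + 8x_2 - 1/2x_3^3 - 5/2x_3^2 - x_3 + 11 → 8x_2 - 1/2x_3^3 - 5x_3^2 - 27/2x_3 + 11
  leading term x_2: subtract (8/3)·g_2 from 8x_2 - 1/2x_3^3 - 5x_3^2 - 27/2x_3 + 11 → -1/2x_3^3 - 5x_3^2 - 73/6x_3 + 53/3
  leading term x_3^3: no divisor's leading term divides it; move -1/2x_3^3 to the remainder.
  leading term x_3^2: no divisor's leading term divides it; move -5x_3^2 to the remainder.
  leading term x_3: no divisor's leading term divides it; move -73/6x_3 to the remainder.
  leading term 1: no divisor's leading term divides it; move 53/3 to the remainder.
The remainder -1/2x_3^3 - 5x_3^2 - 73/6x_3 + 53/3 is nonzero, so it would be added as the next basis element.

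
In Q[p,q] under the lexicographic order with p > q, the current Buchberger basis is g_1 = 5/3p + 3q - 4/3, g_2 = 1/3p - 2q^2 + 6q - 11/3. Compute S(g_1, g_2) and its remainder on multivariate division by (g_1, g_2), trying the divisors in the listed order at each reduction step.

lcm(LM(g_1), LM(g_2)) = p.
S = (lcm/LT(g_1))·g_1 − (lcm/LT(g_2))·g_2 = 6q^2 - 81/5q + 51/5.
Reduce S modulo (g_1, g_2) in that order:
  leading term q^2: no divisor's leading term divides it; move 6q^2 to the remainder.
  leading term q: no divisor's leading term divides it; move -81/5q to the remainder.
  leading term 1: no divisor's leading term divides it; move 51/5 to the remainder.
The remainder 6q^2 - 81/5q + 51/5 is nonzero, so it would be added as the next basis element.
This is the inner loop of Buchberger's algorithm — each nonzero remainder becomes a new basis element.

S(g_1, g_2) = 6q^2 - 81/5q + 51/5; remainder on division = 6q^2 - 81/5q + 51/5.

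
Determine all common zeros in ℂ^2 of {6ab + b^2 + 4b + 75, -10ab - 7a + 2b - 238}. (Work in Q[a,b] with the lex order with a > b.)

Compute a lex Gröbner basis by Buchberger's algorithm.
f_1 = 6ab + b^2 + 4b + 75, LT = ab.
f_2 = -10ab - 7a + 2b - 238, LT = ab.

S(f_1,f_2): lcm = ab. S = -7/10a + 1/6b^2 + 13/15b - 113/10.
  leading term a: no divisor's leading term divides it; move -7/10a to the remainder.
  leading term b^2: no divisor's leading term divides it; move 1/6b^2 to the remainder.
  leading term b: no divisor's leading term divides it; move 13/15b to the remainder.
  leading term 1: no divisor's leading term divides it; move -113/10 to the remainder.
  remainder -7/10a + 1/6b^2 + 13/15b - 113/10 ≠ 0; add h_3 = -7/10a + 1/6b^2 + 13/15b - 113/10 to the basis.

S(f_1,h_3): lcm = ab. S = 5/21b^3 + 59/42b^2 - 325/21b + 25/2.
  leading term b^3: no divisor's leading term divides it; move 5/21b^3 to the remainder.
  leading term b^2: no divisor's leading term divides it; move 59/42b^2 to the remainder.
  leading term b: no divisor's leading term divides it; move -325/21b to the remainder.
  leading term 1: no divisor's leading term divides it; move 25/2 to the remainder.
  remainder 5/21b^3 + 59/42b^2 - 325/21b + 25/2 ≠ 0; add h_4 = 5/21b^3 + 59/42b^2 - 325/21b + 25/2 to the basis.

The other S-polynomials (S(f_2,h_3), S(f_1,h_4), S(f_2,h_4), S(h_3,h_4)) all reduce to 0 modulo the current basis, so we have a Gröbner basis.
Inter-reduce: drop elements whose leading term is divisible by another's, tail-reduce, and make monic.
Reduced Gröbner basis: {a - 5/21b^2 - 26/21b + 113/7, b^3 + 59/10b^2 - 65b + 105/2}.

From the last basis element, b^3 + 59/10b^2 - 65b + 105/2 = 0, so b takes values in {5, -109/20 + sqrt(16081)/20, -sqrt(16081)/20 - 109/20}. Each choice, substituted upward through the basis, yields the corresponding point(s) of the solution set.
  b = 5: the earlier basis element becomes a + 4 = 0, giving a = -4 — point (-4, 5).
  b = -109/20 + sqrt(16081)/20: the earlier basis element becomes a + 1749/280 + 19*sqrt(16081)/280 = 0, giving a = -19*sqrt(16081)/280 - 1749/280 — point (-19*sqrt(16081)/280 - 1749/280, -109/20 + sqrt(16081)/20).
  b = -sqrt(16081)/20 - 109/20: the earlier basis element becomes a - 19*sqrt(16081)/280 + 1749/280 = 0, giving a = -1749/280 + 19*sqrt(16081)/280 — point (-1749/280 + 19*sqrt(16081)/280, -sqrt(16081)/20 - 109/20).

{(-4, 5), (-19*sqrt(16081)/280 - 1749/280, -109/20 + sqrt(16081)/20), (-1749/280 + 19*sqrt(16081)/280, -sqrt(16081)/20 - 109/20)}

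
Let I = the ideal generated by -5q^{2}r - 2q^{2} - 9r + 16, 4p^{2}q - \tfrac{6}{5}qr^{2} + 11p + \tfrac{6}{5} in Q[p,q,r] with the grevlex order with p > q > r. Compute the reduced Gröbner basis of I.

G = {p^{2}q - \tfrac{3}{10}qr^{2} + \tfrac{11}{4}p + \tfrac{3}{10}, p^{2}r - \tfrac{55}{36}pqr - \tfrac{3}{10}r^{3} - \tfrac{16}{9}p^{2} - \tfrac{11}{18}pq - \tfrac{1}{6}qr + \tfrac{8}{15}r^{2} - \tfrac{1}{15}q, q^{2}r + \tfrac{2}{5}q^{2} + \tfrac{9}{5}r - \tfrac{16}{5}}

f_1 = -5q^{2}r - 2q^{2} - 9r + 16, LT = q^{2}r.
f_2 = 4p^{2}q - \tfrac{6}{5}qr^{2} + 11p + \tfrac{6}{5}, LT = p^{2}q.

S(f_1,f_2): lcm = p^{2}q^{2}r. S = \tfrac{3}{10}q^{2}r^{3} + \tfrac{2}{5}p^{2}q^{2} + \tfrac{9}{5}p^{2}r - \tfrac{11}{4}pqr - \tfrac{16}{5}p^{2} - \tfrac{3}{10}qr.
  leading term q^{2}r^{3}: subtract (-\tfrac{3}{50}r^{2})·f_1 from \tfrac{3}{10}q^{2}r^{3} + \tfrac{2}{5}p^{2}q^{2} + \tfrac{9}{5}p^{2}r - \tfrac{11}{4}pqr - \tfrac{16}{5}p^{2} - \tfrac{3}{10}qr → \tfrac{2}{5}p^{2}q^{2} - \tfrac{3}{25}q^{2}r^{2} + \tfrac{9}{5}p^{2}r - \tfrac{11}{4}pqr - \tfrac{27}{50}r^{3} - \tfrac{16}{5}p^{2} - \tfrac{3}{10}qr + \tfrac{24}{25}r^{2}
  leading term p^{2}q^{2}: subtract (\tfrac{1}{10}q)·f_2 from \tfrac{2}{5}p^{2}q^{2} - \tfrac{3}{25}q^{2}r^{2} + \tfrac{9}{5}p^{2}r - \tfrac{11}{4}pqr - \tfrac{27}{50}r^{3} - \tfrac{16}{5}p^{2} - \tfrac{3}{10}qr + \tfrac{24}{25}r^{2} → \tfrac{9}{5}p^{2}r - \tfrac{11}{4}pqr - \tfrac{27}{50}r^{3} - \tfrac{16}{5}p^{2} - \tfrac{11}{10}pq - \tfrac{3}{10}qr + \tfrac{24}{25}r^{2} - \tfrac{3}{25}q
  leading term p^{2}r: no divisor's leading term divides it; move \tfrac{9}{5}p^{2}r to the remainder.
  leading term pqr: no divisor's leading term divides it; move -\tfrac{11}{4}pqr to the remainder.
  leading term r^{3}: no divisor's leading term divides it; move -\tfrac{27}{50}r^{3} to the remainder.
  leading term p^{2}: no divisor's leading term divides it; move -\tfrac{16}{5}p^{2} to the remainder.
  leading term pq: no divisor's leading term divides it; move -\tfrac{11}{10}pq to the remainder.
  leading term qr: no divisor's leading term divides it; move -\tfrac{3}{10}qr to the remainder.
  leading term r^{2}: no divisor's leading term divides it; move \tfrac{24}{25}r^{2} to the remainder.
  leading term q: no divisor's leading term divides it; move -\tfrac{3}{25}q to the remainder.
  remainder \tfrac{9}{5}p^{2}r - \tfrac{11}{4}pqr - \tfrac{27}{50}r^{3} - \tfrac{16}{5}p^{2} - \tfrac{11}{10}pq - \tfrac{3}{10}qr + \tfrac{24}{25}r^{2} - \tfrac{3}{25}q ≠ 0; add g_3 = \tfrac{9}{5}p^{2}r - \tfrac{11}{4}pqr - \tfrac{27}{50}r^{3} - \tfrac{16}{5}p^{2} - \tfrac{11}{10}pq - \tfrac{3}{10}qr + \tfrac{24}{25}r^{2} - \tfrac{3}{25}q to the basis.

The other S-polynomials (S(f_1,g_3), S(f_2,g_3)) all reduce to 0 modulo the current basis, so we have a Gröbner basis.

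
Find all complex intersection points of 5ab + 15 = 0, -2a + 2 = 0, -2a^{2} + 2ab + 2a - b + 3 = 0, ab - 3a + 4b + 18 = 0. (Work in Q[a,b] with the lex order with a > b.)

Compute a lex Gröbner basis by Buchberger's algorithm.
f_1 = 5ab + 15, LT = ab.
f_2 = -2a + 2, LT = a.
f_3 = -2a^{2} + 2ab + 2a - b + 3, LT = a^{2}.
f_4 = ab - 3a + 4b + 18, LT = ab.

S(f_1,f_2): lcm = ab. S = b + 3.
  reduce S modulo (f_1, f_2, f_3, f_4):
  remainder b + 3 ≠ 0; add h_5 = b + 3 to the basis.

The other S-polynomials (S(f_1,f_3), S(f_1,f_4), S(f_2,f_3), S(f_2,f_4), S(f_3,f_4), S(f_1,h_5), S(f_2,h_5), S(f_3,h_5), S(f_4,h_5)) all reduce to 0 modulo the current basis, so we have a Gröbner basis.
Inter-reduce: drop elements whose leading term is divisible by another's, tail-reduce, and make monic.
Reduced Gröbner basis: {a - 1, b + 3}.

From the last basis element, b + 3 = 0, so b takes values in {-3}. Each choice, substituted upward through the basis, yields the corresponding point(s) of the solution set.
  b = -3: the earlier basis element becomes a - 1 = 0, giving a = 1 — point (1, -3).
A lex Gröbner basis triangularizes the system, enabling back-substitution.

{(1, -3)}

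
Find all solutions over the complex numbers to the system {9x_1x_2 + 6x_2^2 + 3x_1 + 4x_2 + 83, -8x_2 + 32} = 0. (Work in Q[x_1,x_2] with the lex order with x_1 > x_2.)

Compute a lex Gröbner basis by Buchberger's algorithm.
f_1 = 9x_1x_2 + 3x_1 + 6x_2^2 + 4x_2 + 83, LT = x_1x_2.
f_2 = -8x_2 + 32, LT = x_2.

S(f_1,f_2): lcm = x_1x_2. S = 13/3x_1 + 2/3x_2^2 + 4/9x_2 + 83/9.
  leading term x_1: no divisor's leading term divides it; move 13/3x_1 to the remainder.
  leading term x_2^2: subtract (-1/12x_2)·f_2 from 2/3x_2^2 + 4/9x_2 + 83/9 → 28/9x_2 + 83/9
  leading term x_2: subtract (-7/18)·f_2 from 28/9x_2 + 83/9 → 65/3
  leading term 1: no divisor's leading term divides it; move 65/3 to the remainder.
  remainder 13/3x_1 + 65/3 ≠ 0; add h_3 = 13/3x_1 + 65/3 to the basis.

The other S-polynomials (S(f_1,h_3), S(f_2,h_3)) all reduce to 0 modulo the current basis, so we have a Gröbner basis.
Inter-reduce: drop elements whose leading term is divisible by another's, tail-reduce, and make monic.
Reduced Gröbner basis: {x_1 + 5, x_2 - 4}.

Elimination: the polynomial x_2 - 4 lies in the elimination ideal for x_2, so x_2 ∈ {4}. For each such x_2, the remaining basis elements (now univariate) give the rest of the solution.
  x_2 = 4: the earlier basis element becomes x_1 + 5 = 0, giving x_1 = -5 — point (-5, 4).
Substituting each solution back into the original system confirms all equations vanish.

{(-5, 4)}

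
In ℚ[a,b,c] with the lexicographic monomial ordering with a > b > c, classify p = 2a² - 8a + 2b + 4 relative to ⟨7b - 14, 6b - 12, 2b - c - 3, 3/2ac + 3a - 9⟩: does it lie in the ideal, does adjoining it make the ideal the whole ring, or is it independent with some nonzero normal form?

2a² - 8a + 2b + 4 lies in I (it reduces to 0).

First compute the reduced Gröbner basis of I by Buchberger's algorithm.
f_1 = 7b - 14, LT = b.
f_2 = 6b - 12, LT = b.
f_3 = 2b - c - 3, LT = b.
f_4 = 3/2ac + 3a - 9, LT = ac.

S(f_1,f_2): lcm = b. S = 0.
  remainder 0.

S(f_1,f_3): lcm = b. S = ½c - ½.
  leading term c: no divisor's leading term divides it; move ½c to the remainder.
  leading term 1: no divisor's leading term divides it; move -½ to the remainder.
  remainder ½c - ½ ≠ 0; add h_5 = ½c - ½ to the basis.

S(f_1,f_4): leading monomials are coprime, so the S-polynomial reduces to 0 (Buchberger's first criterion).
S(f_2,f_3): lcm = b. S = ½c - ½.
  leading term c: subtract (1)·h_5 from ½c - ½ → 0
  remainder 0.

S(f_2,f_4): leading monomials are coprime, so the S-polynomial reduces to 0 (Buchberger's first criterion).
S(f_3,f_4): leading monomials are coprime, so the S-polynomial reduces to 0 (Buchberger's first criterion).
S(f_1,h_5): leading monomials are coprime, so the S-polynomial reduces to 0 (Buchberger's first criterion).
S(f_2,h_5): leading monomials are coprime, so the S-polynomial reduces to 0 (Buchberger's first criterion).
S(f_3,h_5): leading monomials are coprime, so the S-polynomial reduces to 0 (Buchberger's first criterion).
S(f_4,h_5): lcm = ac. S = 3a - 6.
  leading term a: no divisor's leading term divides it; move 3a to the remainder.
  leading term 1: no divisor's leading term divides it; move -6 to the remainder.
  remainder 3a - 6 ≠ 0; add h_6 = 3a - 6 to the basis.

S(f_1,h_6): leading monomials are coprime, so the S-polynomial reduces to 0 (Buchberger's first criterion).
S(f_2,h_6): leading monomials are coprime, so the S-polynomial reduces to 0 (Buchberger's first criterion).
S(f_3,h_6): leading monomials are coprime, so the S-polynomial reduces to 0 (Buchberger's first criterion).
S(f_4,h_6): lcm = ac. S = 2a + 2c - 6.
  leading term a: subtract (⅔)·h_6 from 2a + 2c - 6 → 2c - 2
  leading term c: subtract (4)·h_5 from 2c - 2 → 0
  remainder 0.

S(h_5,h_6): leading monomials are coprime, so the S-polynomial reduces to 0 (Buchberger's first criterion).
Every S-polynomial of the final basis reduces to 0, so we have a Gröbner basis.
Inter-reduce: drop elements whose leading term is divisible by another's, tail-reduce, and make monic.
Reduced Gröbner basis: {a - 2, b - 2, c - 1}.
Label its elements g_1 = a - 2, g_2 = b - 2, g_3 = c - 1.

Reduce p = 2a² - 8a + 2b + 4 modulo G:
  leading term a²: subtract (2a)·g_1 from 2a² - 8a + 2b + 4 → -4a + 2b + 4
  leading term a: subtract (-4)·g_1 from -4a + 2b + 4 → 2b - 4
  leading term b: subtract (2)·g_2 from 2b - 4 → 0
  normal form = 0.
Since the normal form is 0, p ∈ I.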